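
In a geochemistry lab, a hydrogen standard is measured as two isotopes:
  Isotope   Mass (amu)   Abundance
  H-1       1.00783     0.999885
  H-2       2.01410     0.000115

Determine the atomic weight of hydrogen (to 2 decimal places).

1.01 amu

Weight each isotope mass by its fractional abundance: 0.999885 × 1.00783 + 0.000115 × 2.01410
= 1.007714 + 0.000232 = 1.007946 amu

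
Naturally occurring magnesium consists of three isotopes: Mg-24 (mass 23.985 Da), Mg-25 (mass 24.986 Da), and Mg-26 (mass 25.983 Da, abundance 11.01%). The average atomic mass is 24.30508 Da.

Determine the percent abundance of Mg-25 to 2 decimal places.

Let x and y be the fractions of Mg-24 and Mg-25. Then x + y = 1 − 0.1101 = 0.8899 and 23.985x + 24.986y = 24.30508 − 0.1101×25.983 = 21.4443517.
Substituting: 23.985x + 24.986(0.8899 − x) = 21.4443517
(23.985 − 24.986)x = -0.7906897  ⇒  x = 0.78990, y = 0.10000
Mg-24: 78.99%, Mg-25: 10.00%.

10.00%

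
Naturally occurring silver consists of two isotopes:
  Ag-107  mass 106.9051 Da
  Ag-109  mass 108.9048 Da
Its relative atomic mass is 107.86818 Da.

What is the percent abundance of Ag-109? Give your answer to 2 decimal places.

Writing the weighted mean with unknown fraction x of Ag-107:
106.9051·x + 108.9048·(1 − x) = 107.86818
(106.9051 − 108.9048)·x = 107.86818 − 108.9048
x = -1.03662 / -1.9997 = 0.51839 → 51.84% Ag-107, 48.16% Ag-109.

48.16%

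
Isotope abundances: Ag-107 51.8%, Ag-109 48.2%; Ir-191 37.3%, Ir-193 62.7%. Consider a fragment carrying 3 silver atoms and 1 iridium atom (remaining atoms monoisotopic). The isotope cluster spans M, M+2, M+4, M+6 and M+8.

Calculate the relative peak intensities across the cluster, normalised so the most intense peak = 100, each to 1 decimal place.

Silver pattern (n=3): 0.13899183 : 0.3879965 : 0.3610315 : 0.11198017
Iridium pattern (n=1): 0.3730 : 0.6270
Convolve the two distributions (both contribute in 2-u steps):
  M: 0.13899183×0.3730 = 0.051844
  M+2: 0.13899183×0.6270 + 0.3879965×0.3730 = 0.231871
  M+4: 0.3879965×0.6270 + 0.3610315×0.3730 = 0.377939
  M+6: 0.3610315×0.6270 + 0.11198017×0.3730 = 0.268135
  M+8: 0.11198017×0.6270 = 0.070212
Scale to base peak (0.377939) = 100: 13.7 : 61.4 : 100.0 : 70.9 : 18.6

13.7 : 61.4 : 100.0 : 70.9 : 18.6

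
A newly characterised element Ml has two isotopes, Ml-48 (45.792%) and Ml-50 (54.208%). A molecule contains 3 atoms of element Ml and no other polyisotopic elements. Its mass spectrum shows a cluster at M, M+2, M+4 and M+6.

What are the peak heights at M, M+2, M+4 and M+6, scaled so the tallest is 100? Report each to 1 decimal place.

23.8 : 84.5 : 100.0 : 39.5

The 3 Ml atoms are independent, so intensities follow the terms of (0.45792 + 0.54208)^3.
P(M) = 0.45792^3 = 0.096022
P(M+2) = 3 × 0.45792^2 × 0.54208^1 = 0.341007
P(M+4) = 3 × 0.45792^1 × 0.54208^2 = 0.403680
P(M+6) = 0.54208^3 = 0.159291
The M+4 peak is largest (0.403680); scaling to 100 gives 23.8 : 84.5 : 100.0 : 39.5.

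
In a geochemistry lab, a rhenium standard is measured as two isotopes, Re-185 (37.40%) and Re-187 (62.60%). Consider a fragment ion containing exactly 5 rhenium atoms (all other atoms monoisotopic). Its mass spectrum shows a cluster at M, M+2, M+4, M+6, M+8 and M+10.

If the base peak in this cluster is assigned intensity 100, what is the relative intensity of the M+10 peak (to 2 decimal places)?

28.02

Term probabilities: M 0.0073, M+2 0.0612, M+4 0.2050, M+6 0.3431, M+8 0.2872, M+10 0.0961. Base peak = M+6.
P(M+6) = C(5,3) × 0.3740^2 × 0.6260^3 = 10 × 0.139876 × 0.24531438 = 0.343136 (base)
P(M+10) = C(5,5) × 0.3740^0 × 0.6260^5 = 1 × 1.0000 × 0.09613282 = 0.096133
Relative intensity = 0.096133 / 0.343136 × 100 = 28.02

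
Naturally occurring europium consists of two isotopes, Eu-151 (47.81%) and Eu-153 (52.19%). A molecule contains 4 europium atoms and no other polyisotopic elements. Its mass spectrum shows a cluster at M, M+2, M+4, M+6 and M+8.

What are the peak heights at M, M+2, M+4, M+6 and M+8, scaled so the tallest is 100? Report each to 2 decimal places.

Each Eu atom is independently Eu-151 (p = 0.4781) or Eu-153 (q = 0.5219); the cluster is the binomial expansion (p + q)^4.
P(M) = 0.4781^4 = 0.052249
P(M+2) = 4 × 0.4781^3 × 0.5219^1 = 0.228141
P(M+4) = 6 × 0.4781^2 × 0.5219^2 = 0.373563
P(M+6) = 4 × 0.4781^1 × 0.5219^3 = 0.271857
P(M+8) = 0.5219^4 = 0.074191
The M+4 peak is largest (0.373563); scaling to 100 gives 13.99 : 61.07 : 100.00 : 72.77 : 19.86.

13.99 : 61.07 : 100.00 : 72.77 : 19.86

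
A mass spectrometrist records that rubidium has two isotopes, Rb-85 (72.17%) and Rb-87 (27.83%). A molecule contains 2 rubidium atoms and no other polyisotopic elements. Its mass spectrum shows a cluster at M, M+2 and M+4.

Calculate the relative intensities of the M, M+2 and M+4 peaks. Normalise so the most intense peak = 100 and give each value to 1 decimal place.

100.0 : 77.1 : 14.9

Expanding (0.7217 + 0.2783)^2:
P(M) = 0.7217^2 = 0.520851
P(M+2) = 2 × 0.7217^1 × 0.2783^1 = 0.401698
P(M+4) = 0.2783^2 = 0.077451
The M peak is largest (0.520851); scaling to 100 gives 100.0 : 77.1 : 14.9.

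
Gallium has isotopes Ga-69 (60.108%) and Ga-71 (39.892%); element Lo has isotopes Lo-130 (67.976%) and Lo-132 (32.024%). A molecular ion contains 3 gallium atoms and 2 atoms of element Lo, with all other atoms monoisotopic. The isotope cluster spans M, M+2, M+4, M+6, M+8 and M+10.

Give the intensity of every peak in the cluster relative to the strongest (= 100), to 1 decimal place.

Gallium pattern (n=3): 0.2171685 : 0.432386 : 0.2869625 : 0.063483
Element Lo pattern (n=2): 0.46207366 : 0.43537268 : 0.10255366
Convolve the two distributions (both contribute in 2-u steps):
  M: 0.2171685×0.46207366 = 0.100348
  M+2: 0.2171685×0.43537268 + 0.432386×0.46207366 = 0.294343
  M+4: 0.2171685×0.10255366 + 0.432386×0.43537268 + 0.2869625×0.46207366 = 0.343118
  M+6: 0.432386×0.10255366 + 0.2869625×0.43537268 + 0.063483×0.46207366 = 0.198612
  M+8: 0.2869625×0.10255366 + 0.063483×0.43537268 = 0.057068
  M+10: 0.063483×0.10255366 = 0.006510
Scale to base peak (0.343118) = 100: 29.2 : 85.8 : 100.0 : 57.9 : 16.6 : 1.9

29.2 : 85.8 : 100.0 : 57.9 : 16.6 : 1.9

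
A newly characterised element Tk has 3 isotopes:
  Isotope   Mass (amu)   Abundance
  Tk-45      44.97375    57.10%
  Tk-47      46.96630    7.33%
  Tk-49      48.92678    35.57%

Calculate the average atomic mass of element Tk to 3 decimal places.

Weight each isotope mass by its fractional abundance: 0.5710 × 44.97375 + 0.0733 × 46.96630 + 0.3557 × 48.92678
= 25.680011 + 3.442630 + 17.403256 = 46.525897 amu

46.526 amu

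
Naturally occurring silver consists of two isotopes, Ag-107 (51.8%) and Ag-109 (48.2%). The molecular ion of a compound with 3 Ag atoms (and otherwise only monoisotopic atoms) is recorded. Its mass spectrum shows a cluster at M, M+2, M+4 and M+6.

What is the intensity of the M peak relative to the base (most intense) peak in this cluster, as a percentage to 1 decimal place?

Term probabilities: M 0.1390, M+2 0.3880, M+4 0.3610, M+6 0.1120. Base peak = M+2.
P(M+2) = C(3,1) × 0.518^2 × 0.482^1 = 3 × 0.268324 × 0.4820 = 0.387997 (base)
P(M) = C(3,0) × 0.518^3 × 0.482^0 = 1 × 0.13899183 × 1.0000 = 0.138992
Relative intensity = 0.138992 / 0.387997 × 100 = 35.8

35.8%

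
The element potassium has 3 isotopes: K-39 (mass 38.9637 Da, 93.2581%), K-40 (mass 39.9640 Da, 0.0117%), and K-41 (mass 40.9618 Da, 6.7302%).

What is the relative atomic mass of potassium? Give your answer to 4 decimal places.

39.0983 Da

Weight each isotope mass by its fractional abundance: 0.932581 × 38.9637 + 0.000117 × 39.9640 + 0.067302 × 40.9618
= 36.33681 + 0.00468 + 2.75681 = 39.09830 Da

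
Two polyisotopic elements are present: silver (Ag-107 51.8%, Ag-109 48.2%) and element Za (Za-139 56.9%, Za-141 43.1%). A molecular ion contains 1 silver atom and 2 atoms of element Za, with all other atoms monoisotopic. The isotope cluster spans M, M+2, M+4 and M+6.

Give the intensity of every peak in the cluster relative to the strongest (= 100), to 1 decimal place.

40.9 : 100.0 : 81.1 : 21.8

Silver pattern (n=1): 0.5180 : 0.4820
Element Za pattern (n=2): 0.323761 : 0.490478 : 0.185761
Convolve the two distributions (both contribute in 2-u steps):
  M: 0.5180×0.323761 = 0.167708
  M+2: 0.5180×0.490478 + 0.4820×0.323761 = 0.410120
  M+4: 0.5180×0.185761 + 0.4820×0.490478 = 0.332635
  M+6: 0.4820×0.185761 = 0.089537
Scale to base peak (0.410120) = 100: 40.9 : 100.0 : 81.1 : 21.8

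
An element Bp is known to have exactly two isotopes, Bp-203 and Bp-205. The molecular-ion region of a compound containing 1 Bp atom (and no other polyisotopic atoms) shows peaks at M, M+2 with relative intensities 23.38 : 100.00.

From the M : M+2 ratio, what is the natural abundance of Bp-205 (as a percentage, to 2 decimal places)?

81.05%

Let p = fractional abundance of Bp-203. I(M+2)/I(M) = [C(1,1)·p^0·(1−p)] / p^1 = 1·(1−p)/p = 100.00/23.38 = 4.2772
(1−p)/p = 4.2772/1 = 4.2772  ⇒  p = 1/(1 + 4.2772) = 0.1895
Bp-203: 18.95%, Bp-205: 81.05%.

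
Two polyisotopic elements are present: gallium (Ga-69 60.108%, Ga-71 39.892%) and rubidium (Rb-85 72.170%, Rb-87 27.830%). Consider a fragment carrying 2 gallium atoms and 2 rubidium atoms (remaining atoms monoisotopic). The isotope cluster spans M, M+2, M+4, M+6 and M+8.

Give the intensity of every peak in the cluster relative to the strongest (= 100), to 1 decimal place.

47.7 : 100.0 : 76.9 : 25.6 : 3.1

Gallium pattern (n=2): 0.36129717 : 0.47956567 : 0.15913717
Rubidium pattern (n=2): 0.52085089 : 0.40169822 : 0.07745089
Convolve the two distributions (both contribute in 2-u steps):
  M: 0.36129717×0.52085089 = 0.188182
  M+2: 0.36129717×0.40169822 + 0.47956567×0.52085089 = 0.394915
  M+4: 0.36129717×0.07745089 + 0.47956567×0.40169822 + 0.15913717×0.52085089 = 0.303510
  M+6: 0.47956567×0.07745089 + 0.15913717×0.40169822 = 0.101068
  M+8: 0.15913717×0.07745089 = 0.012325
Scale to base peak (0.394915) = 100: 47.7 : 100.0 : 76.9 : 25.6 : 3.1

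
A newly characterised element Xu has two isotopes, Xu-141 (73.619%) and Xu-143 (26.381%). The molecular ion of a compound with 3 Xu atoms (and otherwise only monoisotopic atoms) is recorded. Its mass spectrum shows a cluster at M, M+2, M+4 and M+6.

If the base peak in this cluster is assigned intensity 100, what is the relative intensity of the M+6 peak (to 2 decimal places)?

Term probabilities: M 0.3990, M+2 0.4289, M+4 0.1537, M+6 0.0184. Base peak = M+2.
P(M+2) = C(3,1) × 0.73619^2 × 0.26381^1 = 3 × 0.54197572 × 0.26381 = 0.428936 (base)
P(M+6) = C(3,3) × 0.73619^0 × 0.26381^3 = 1 × 1.0000 × 0.01836005 = 0.018360
Relative intensity = 0.018360 / 0.428936 × 100 = 4.28

4.28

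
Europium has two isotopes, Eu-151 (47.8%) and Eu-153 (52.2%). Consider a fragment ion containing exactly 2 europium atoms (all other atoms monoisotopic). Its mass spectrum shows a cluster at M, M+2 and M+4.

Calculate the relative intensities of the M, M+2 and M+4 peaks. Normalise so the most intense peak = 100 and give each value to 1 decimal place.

Each Eu atom is independently Eu-151 (p = 0.478) or Eu-153 (q = 0.522); the cluster is the binomial expansion (p + q)^2.
P(M) = 0.478^2 = 0.228484
P(M+2) = 2 × 0.478^1 × 0.522^1 = 0.499032
P(M+4) = 0.522^2 = 0.272484
The M+2 peak is largest (0.499032); scaling to 100 gives 45.8 : 100.0 : 54.6.

45.8 : 100.0 : 54.6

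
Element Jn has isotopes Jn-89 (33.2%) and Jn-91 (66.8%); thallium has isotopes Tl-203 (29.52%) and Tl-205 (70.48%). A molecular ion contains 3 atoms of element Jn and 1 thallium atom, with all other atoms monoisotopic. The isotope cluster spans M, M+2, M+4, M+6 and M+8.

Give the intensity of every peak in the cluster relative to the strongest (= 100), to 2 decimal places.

Element Jn pattern (n=3): 0.03659437 : 0.2208889 : 0.4444391 : 0.29807763
Thallium pattern (n=1): 0.2952 : 0.7048
Convolve the two distributions (both contribute in 2-u steps):
  M: 0.03659437×0.2952 = 0.010803
  M+2: 0.03659437×0.7048 + 0.2208889×0.2952 = 0.090998
  M+4: 0.2208889×0.7048 + 0.4444391×0.2952 = 0.286881
  M+6: 0.4444391×0.7048 + 0.29807763×0.2952 = 0.401233
  M+8: 0.29807763×0.7048 = 0.210085
Scale to base peak (0.401233) = 100: 2.69 : 22.68 : 71.50 : 100.00 : 52.36

2.69 : 22.68 : 71.50 : 100.00 : 52.36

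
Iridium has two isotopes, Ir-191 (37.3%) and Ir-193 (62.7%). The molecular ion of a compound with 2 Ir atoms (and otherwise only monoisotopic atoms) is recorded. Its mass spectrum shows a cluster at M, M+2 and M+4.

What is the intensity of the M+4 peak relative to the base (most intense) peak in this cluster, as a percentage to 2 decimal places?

(0.373 + 0.627)^2 gives M 0.1391, M+2 0.4677, M+4 0.3931; the largest is M+2.
P(M+2) = C(2,1) × 0.373^1 × 0.627^1 = 2 × 0.3730 × 0.6270 = 0.467742 (base)
P(M+4) = C(2,2) × 0.373^0 × 0.627^2 = 1 × 1.0000 × 0.393129 = 0.393129
Relative intensity = 0.393129 / 0.467742 × 100 = 84.05

84.05%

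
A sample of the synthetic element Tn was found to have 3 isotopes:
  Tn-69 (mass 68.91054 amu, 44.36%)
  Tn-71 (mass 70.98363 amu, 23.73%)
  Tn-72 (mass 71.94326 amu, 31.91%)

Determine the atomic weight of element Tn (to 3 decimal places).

70.370 amu

The abundance-weighted mean is 0.4436 × 68.91054 + 0.2373 × 70.98363 + 0.3191 × 71.94326
= 30.568716 + 16.844415 + 22.957094 = 70.370225 amu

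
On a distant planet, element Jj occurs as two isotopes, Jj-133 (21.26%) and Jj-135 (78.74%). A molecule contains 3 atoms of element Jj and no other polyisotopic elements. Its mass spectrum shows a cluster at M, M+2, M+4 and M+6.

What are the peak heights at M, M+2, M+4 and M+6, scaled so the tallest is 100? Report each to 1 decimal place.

2.0 : 21.9 : 81.0 : 100.0

The 3 Jj atoms are independent, so intensities follow the terms of (0.2126 + 0.7874)^3.
P(M) = 0.2126^3 = 0.009609
P(M+2) = 3 × 0.2126^2 × 0.7874^1 = 0.106769
P(M+4) = 3 × 0.2126^1 × 0.7874^2 = 0.395435
P(M+6) = 0.7874^3 = 0.488187
The M+6 peak is largest (0.488187); scaling to 100 gives 2.0 : 21.9 : 81.0 : 100.0.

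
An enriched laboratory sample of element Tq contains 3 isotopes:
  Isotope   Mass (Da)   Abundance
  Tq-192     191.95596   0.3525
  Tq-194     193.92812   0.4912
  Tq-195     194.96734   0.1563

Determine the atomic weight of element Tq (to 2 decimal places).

Average mass = Σ (abundance × isotope mass) = 0.3525 × 191.95596 + 0.4912 × 193.92812 + 0.1563 × 194.96734
= 67.664476 + 95.257493 + 30.473395 = 193.395364 Da

193.40 Da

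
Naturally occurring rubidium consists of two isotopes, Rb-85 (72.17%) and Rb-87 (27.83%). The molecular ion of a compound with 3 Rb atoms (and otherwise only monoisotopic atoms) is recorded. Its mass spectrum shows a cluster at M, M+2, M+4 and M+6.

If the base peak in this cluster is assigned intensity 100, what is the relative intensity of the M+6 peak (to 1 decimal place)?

(0.7217 + 0.2783)^3 gives M 0.3759, M+2 0.4349, M+4 0.1677, M+6 0.0216; the largest is M+2.
P(M+2) = C(3,1) × 0.7217^2 × 0.2783^1 = 3 × 0.52085089 × 0.2783 = 0.434858 (base)
P(M+6) = C(3,3) × 0.7217^0 × 0.2783^3 = 1 × 1.0000 × 0.02155458 = 0.021555
Relative intensity = 0.021555 / 0.434858 × 100 = 5.0

5.0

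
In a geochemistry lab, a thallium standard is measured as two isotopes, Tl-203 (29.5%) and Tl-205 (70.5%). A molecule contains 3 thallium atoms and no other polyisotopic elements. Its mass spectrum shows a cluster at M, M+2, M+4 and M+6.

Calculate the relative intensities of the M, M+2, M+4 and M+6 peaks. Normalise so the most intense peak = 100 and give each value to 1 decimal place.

5.8 : 41.8 : 100.0 : 79.7

Expanding (0.295 + 0.705)^3:
P(M) = 0.295^3 = 0.025672
P(M+2) = 3 × 0.295^2 × 0.705^1 = 0.184058
P(M+4) = 3 × 0.295^1 × 0.705^2 = 0.439867
P(M+6) = 0.705^3 = 0.350403
The M+4 peak is largest (0.439867); scaling to 100 gives 5.8 : 41.8 : 100.0 : 79.7.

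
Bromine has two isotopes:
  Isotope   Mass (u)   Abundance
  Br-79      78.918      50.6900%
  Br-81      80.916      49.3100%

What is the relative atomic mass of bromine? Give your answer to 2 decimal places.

Average mass = Σ (abundance × isotope mass) = 0.506900 × 78.918 + 0.493100 × 80.916
= 40.0035 + 39.8997 = 79.9032 u

79.90 u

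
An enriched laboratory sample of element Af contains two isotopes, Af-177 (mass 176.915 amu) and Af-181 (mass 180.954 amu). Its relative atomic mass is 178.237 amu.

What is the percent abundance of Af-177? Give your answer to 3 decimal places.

With x = fraction of Af-177 (so Af-181 is 1 − x):
176.915·x + 180.954·(1 − x) = 178.237
(176.915 − 180.954)·x = 178.237 − 180.954
x = -2.717 / -4.039 = 0.67269 → 67.269% Af-177, 32.731% Af-181.

67.269%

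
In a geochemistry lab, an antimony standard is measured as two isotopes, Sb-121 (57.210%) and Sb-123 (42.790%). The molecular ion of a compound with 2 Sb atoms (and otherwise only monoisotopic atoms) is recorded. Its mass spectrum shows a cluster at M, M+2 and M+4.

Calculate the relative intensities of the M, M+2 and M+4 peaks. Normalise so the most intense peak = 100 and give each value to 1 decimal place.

66.8 : 100.0 : 37.4

Expanding (0.57210 + 0.42790)^2:
P(M) = 0.57210^2 = 0.327298
P(M+2) = 2 × 0.57210^1 × 0.42790^1 = 0.489603
P(M+4) = 0.42790^2 = 0.183098
The M+2 peak is largest (0.489603); scaling to 100 gives 66.8 : 100.0 : 37.4.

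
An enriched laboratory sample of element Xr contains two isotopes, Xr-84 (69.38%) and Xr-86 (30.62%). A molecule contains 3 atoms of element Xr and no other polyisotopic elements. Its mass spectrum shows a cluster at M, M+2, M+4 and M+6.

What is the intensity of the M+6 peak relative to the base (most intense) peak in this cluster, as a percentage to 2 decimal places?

6.49%

Term probabilities: M 0.3340, M+2 0.4422, M+4 0.1951, M+6 0.0287. Base peak = M+2.
P(M+2) = C(3,1) × 0.6938^2 × 0.3062^1 = 3 × 0.48135844 × 0.3062 = 0.442176 (base)
P(M+6) = C(3,3) × 0.6938^0 × 0.3062^3 = 1 × 1.0000 × 0.02870883 = 0.028709
Relative intensity = 0.028709 / 0.442176 × 100 = 6.49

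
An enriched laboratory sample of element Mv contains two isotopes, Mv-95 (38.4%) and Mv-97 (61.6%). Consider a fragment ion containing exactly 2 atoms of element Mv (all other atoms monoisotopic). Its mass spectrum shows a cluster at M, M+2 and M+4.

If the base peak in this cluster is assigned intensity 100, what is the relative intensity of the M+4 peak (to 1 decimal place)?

80.2

(0.384 + 0.616)^2 gives M 0.1475, M+2 0.4731, M+4 0.3795; the largest is M+2.
P(M+2) = C(2,1) × 0.384^1 × 0.616^1 = 2 × 0.3840 × 0.6160 = 0.473088 (base)
P(M+4) = C(2,2) × 0.384^0 × 0.616^2 = 1 × 1.0000 × 0.379456 = 0.379456
Relative intensity = 0.379456 / 0.473088 × 100 = 80.2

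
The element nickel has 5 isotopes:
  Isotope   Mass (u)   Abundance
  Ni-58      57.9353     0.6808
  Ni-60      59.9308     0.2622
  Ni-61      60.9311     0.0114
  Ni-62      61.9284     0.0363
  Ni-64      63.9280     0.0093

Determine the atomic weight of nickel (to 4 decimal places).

58.6934 u

Ar = Σ fᵢ·mᵢ = 0.6808 × 57.9353 + 0.2622 × 59.9308 + 0.0114 × 60.9311 + 0.0363 × 61.9284 + 0.0093 × 63.9280
= 39.44235 + 15.71386 + 0.69461 + 2.24800 + 0.59453 = 58.69335 u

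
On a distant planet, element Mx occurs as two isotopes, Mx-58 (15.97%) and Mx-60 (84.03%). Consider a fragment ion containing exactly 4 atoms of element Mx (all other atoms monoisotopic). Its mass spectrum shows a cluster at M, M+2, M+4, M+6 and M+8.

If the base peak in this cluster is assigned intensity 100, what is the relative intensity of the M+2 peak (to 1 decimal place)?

2.7

Term probabilities: M 0.0007, M+2 0.0137, M+4 0.1081, M+6 0.3790, M+8 0.4986. Base peak = M+8.
P(M+8) = C(4,4) × 0.1597^0 × 0.8403^4 = 1 × 1.0000 × 0.49858299 = 0.498583 (base)
P(M+2) = C(4,1) × 0.1597^3 × 0.8403^1 = 4 × 0.004073 × 0.8403 = 0.013690
Relative intensity = 0.013690 / 0.498583 × 100 = 2.7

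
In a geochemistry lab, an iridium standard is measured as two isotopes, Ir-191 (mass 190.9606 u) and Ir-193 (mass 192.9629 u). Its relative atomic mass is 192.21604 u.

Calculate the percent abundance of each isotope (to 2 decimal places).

Ir-191: 37.30%, Ir-193: 62.70%

With x = fraction of Ir-191 (so Ir-193 is 1 − x):
190.9606·x + 192.9629·(1 − x) = 192.21604
(190.9606 − 192.9629)·x = 192.21604 − 192.9629
x = -0.74686 / -2.0023 = 0.37300 → 37.30% Ir-191, 62.70% Ir-193.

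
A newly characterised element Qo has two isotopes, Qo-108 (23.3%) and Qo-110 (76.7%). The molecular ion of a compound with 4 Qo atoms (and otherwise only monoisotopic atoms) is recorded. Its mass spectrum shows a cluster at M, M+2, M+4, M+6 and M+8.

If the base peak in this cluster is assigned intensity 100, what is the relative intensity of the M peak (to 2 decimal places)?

Term probabilities: M 0.0029, M+2 0.0388, M+4 0.1916, M+6 0.4205, M+8 0.3461. Base peak = M+6.
P(M+6) = C(4,3) × 0.233^1 × 0.767^3 = 4 × 0.2330 × 0.45121766 = 0.420535 (base)
P(M) = C(4,0) × 0.233^4 × 0.767^0 = 1 × 0.0029473 × 1.0000 = 0.002947
Relative intensity = 0.002947 / 0.420535 × 100 = 0.70

0.70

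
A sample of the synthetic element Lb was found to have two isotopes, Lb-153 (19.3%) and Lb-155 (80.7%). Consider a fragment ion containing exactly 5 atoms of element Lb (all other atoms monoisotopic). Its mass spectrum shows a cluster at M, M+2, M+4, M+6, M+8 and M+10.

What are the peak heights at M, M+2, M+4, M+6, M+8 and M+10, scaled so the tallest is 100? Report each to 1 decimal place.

Each Lb atom is independently Lb-153 (p = 0.193) or Lb-155 (q = 0.807); the cluster is the binomial expansion (p + q)^5.
P(M) = 0.193^5 = 0.000268
P(M+2) = 5 × 0.193^4 × 0.807^1 = 0.005599
P(M+4) = 10 × 0.193^3 × 0.807^2 = 0.046819
P(M+6) = 10 × 0.193^2 × 0.807^3 = 0.195765
P(M+8) = 5 × 0.193^1 × 0.807^4 = 0.409281
P(M+10) = 0.807^5 = 0.342269
The M+8 peak is largest (0.409281); scaling to 100 gives 0.1 : 1.4 : 11.4 : 47.8 : 100.0 : 83.6.

0.1 : 1.4 : 11.4 : 47.8 : 100.0 : 83.6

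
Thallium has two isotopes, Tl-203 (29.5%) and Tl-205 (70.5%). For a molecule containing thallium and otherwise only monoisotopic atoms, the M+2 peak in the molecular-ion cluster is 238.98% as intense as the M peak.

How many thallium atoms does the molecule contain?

1

For n independent Tl atoms, I(M+2)/I(M) = n · (abundance Tl-205) / (abundance Tl-203) = n · 0.705/0.295.
n = 2.3898 × 0.295/0.705 = 1.00 ≈ 1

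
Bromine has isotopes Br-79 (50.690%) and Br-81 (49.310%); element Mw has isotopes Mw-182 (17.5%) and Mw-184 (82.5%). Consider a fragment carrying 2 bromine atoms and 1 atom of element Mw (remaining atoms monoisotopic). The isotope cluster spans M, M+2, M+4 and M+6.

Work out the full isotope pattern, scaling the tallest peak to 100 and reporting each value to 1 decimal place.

9.9 : 65.8 : 100.0 : 44.1

Bromine pattern (n=2): 0.25694761 : 0.49990478 : 0.24314761
Element Mw pattern (n=1): 0.1750 : 0.8250
Convolve the two distributions (both contribute in 2-u steps):
  M: 0.25694761×0.1750 = 0.044966
  M+2: 0.25694761×0.8250 + 0.49990478×0.1750 = 0.299465
  M+4: 0.49990478×0.8250 + 0.24314761×0.1750 = 0.454972
  M+6: 0.24314761×0.8250 = 0.200597
Scale to base peak (0.454972) = 100: 9.9 : 65.8 : 100.0 : 44.1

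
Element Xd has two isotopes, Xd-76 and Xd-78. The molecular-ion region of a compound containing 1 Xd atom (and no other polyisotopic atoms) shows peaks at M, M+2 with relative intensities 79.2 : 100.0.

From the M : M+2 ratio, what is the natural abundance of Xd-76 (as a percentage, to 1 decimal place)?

44.2%

If p is the fraction of Xd that is Xd-76, then I(M+2)/I(M) = [C(1,1)·p^0·(1−p)] / p^1 = 1·(1−p)/p = 100.0/79.2 = 1.2626
(1−p)/p = 1.2626/1 = 1.2626  ⇒  p = 1/(1 + 1.2626) = 0.4420
Xd-76: 44.2%, Xd-78: 55.8%.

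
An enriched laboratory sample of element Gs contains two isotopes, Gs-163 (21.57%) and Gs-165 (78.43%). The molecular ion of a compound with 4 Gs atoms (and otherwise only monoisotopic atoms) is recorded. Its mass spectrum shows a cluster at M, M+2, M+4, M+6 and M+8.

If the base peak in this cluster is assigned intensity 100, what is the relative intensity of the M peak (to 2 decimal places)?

0.52

(0.2157 + 0.7843)^4 gives M 0.0022, M+2 0.0315, M+4 0.1717, M+6 0.4163, M+8 0.3784; the largest is M+6.
P(M+6) = C(4,3) × 0.2157^1 × 0.7843^3 = 4 × 0.2157 × 0.48244371 = 0.416252 (base)
P(M) = C(4,0) × 0.2157^4 × 0.7843^0 = 1 × 0.00216471 × 1.0000 = 0.002165
Relative intensity = 0.002165 / 0.416252 × 100 = 0.52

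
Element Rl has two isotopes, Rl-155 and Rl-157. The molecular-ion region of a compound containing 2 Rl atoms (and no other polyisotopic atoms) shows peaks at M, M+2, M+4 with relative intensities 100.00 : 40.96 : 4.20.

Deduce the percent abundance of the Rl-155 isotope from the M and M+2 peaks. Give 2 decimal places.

83.00%

Let p = fractional abundance of Rl-155. I(M+2)/I(M) = [C(2,1)·p^1·(1−p)] / p^2 = 2·(1−p)/p = 40.96/100.00 = 0.4096
(1−p)/p = 0.4096/2 = 0.2048  ⇒  p = 1/(1 + 0.2048) = 0.8300
Rl-155: 83.00%, Rl-157: 17.00%.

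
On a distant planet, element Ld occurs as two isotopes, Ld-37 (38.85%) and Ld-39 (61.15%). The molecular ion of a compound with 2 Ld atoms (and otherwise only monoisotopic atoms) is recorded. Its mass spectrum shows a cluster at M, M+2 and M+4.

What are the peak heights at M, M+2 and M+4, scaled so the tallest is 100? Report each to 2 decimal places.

31.77 : 100.00 : 78.70

Expanding (0.3885 + 0.6115)^2:
P(M) = 0.3885^2 = 0.150932
P(M+2) = 2 × 0.3885^1 × 0.6115^1 = 0.475135
P(M+4) = 0.6115^2 = 0.373932
The M+2 peak is largest (0.475135); scaling to 100 gives 31.77 : 100.00 : 78.70.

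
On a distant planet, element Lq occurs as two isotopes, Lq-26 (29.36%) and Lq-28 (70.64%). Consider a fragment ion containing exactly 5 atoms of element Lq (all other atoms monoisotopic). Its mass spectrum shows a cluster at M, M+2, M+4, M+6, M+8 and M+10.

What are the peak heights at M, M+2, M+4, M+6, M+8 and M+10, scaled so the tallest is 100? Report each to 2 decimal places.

0.60 : 7.18 : 34.55 : 83.13 : 100.00 : 48.12

Expanding (0.2936 + 0.7064)^5:
P(M) = 0.2936^5 = 0.002182
P(M+2) = 5 × 0.2936^4 × 0.7064^1 = 0.026245
P(M+4) = 10 × 0.2936^3 × 0.7064^2 = 0.126290
P(M+6) = 10 × 0.2936^2 × 0.7064^3 = 0.303853
P(M+8) = 5 × 0.2936^1 × 0.7064^4 = 0.365535
P(M+10) = 0.7064^5 = 0.175895
The M+8 peak is largest (0.365535); scaling to 100 gives 0.60 : 7.18 : 34.55 : 83.13 : 100.00 : 48.12.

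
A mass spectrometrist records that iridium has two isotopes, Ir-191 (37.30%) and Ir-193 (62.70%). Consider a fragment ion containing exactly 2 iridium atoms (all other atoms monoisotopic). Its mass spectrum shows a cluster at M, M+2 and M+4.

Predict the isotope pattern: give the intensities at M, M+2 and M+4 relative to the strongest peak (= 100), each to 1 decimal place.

29.7 : 100.0 : 84.0

Expanding (0.3730 + 0.6270)^2:
P(M) = 0.3730^2 = 0.139129
P(M+2) = 2 × 0.3730^1 × 0.6270^1 = 0.467742
P(M+4) = 0.6270^2 = 0.393129
The M+2 peak is largest (0.467742); scaling to 100 gives 29.7 : 100.0 : 84.0.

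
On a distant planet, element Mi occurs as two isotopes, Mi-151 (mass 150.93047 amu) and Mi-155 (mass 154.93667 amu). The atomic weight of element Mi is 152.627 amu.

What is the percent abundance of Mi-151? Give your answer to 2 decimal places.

Let x be the fractional abundance of Mi-151; then Mi-155 has abundance 1 − x.
150.93047·x + 154.93667·(1 − x) = 152.627
(150.93047 − 154.93667)·x = 152.627 − 154.93667
x = -2.30967 / -4.00620 = 0.57652 → 57.65% Mi-151, 42.35% Mi-155.

57.65%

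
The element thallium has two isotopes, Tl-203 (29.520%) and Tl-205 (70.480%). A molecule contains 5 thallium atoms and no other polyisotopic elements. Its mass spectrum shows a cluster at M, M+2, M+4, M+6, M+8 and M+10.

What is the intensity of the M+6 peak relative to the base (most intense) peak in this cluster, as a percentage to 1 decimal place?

Binomial terms of (0.29520 + 0.70480)^5: M 0.0022, M+2 0.0268, M+4 0.1278, M+6 0.3051, M+8 0.3642, M+10 0.1739 → M+8 is the base peak.
P(M+8) = C(5,4) × 0.29520^1 × 0.70480^4 = 5 × 0.2952 × 0.24675365 = 0.364208 (base)
P(M+6) = C(5,3) × 0.29520^2 × 0.70480^3 = 10 × 0.08714304 × 0.35010449 = 0.305092
Relative intensity = 0.305092 / 0.364208 × 100 = 83.8

83.8%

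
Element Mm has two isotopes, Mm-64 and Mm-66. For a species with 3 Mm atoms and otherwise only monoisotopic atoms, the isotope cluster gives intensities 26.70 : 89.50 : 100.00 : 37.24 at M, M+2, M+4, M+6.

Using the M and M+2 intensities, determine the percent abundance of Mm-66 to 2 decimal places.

52.77%

Write p for the Mm-64 fraction. I(M+2)/I(M) = [C(3,1)·p^2·(1−p)] / p^3 = 3·(1−p)/p = 89.50/26.70 = 3.3521
(1−p)/p = 3.3521/3 = 1.1174  ⇒  p = 1/(1 + 1.1174) = 0.4723
Mm-64: 47.23%, Mm-66: 52.77%.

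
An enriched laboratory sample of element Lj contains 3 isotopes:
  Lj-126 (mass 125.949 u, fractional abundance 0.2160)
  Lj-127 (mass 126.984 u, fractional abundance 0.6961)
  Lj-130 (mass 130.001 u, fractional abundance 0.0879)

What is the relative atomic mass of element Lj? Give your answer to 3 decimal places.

Ar = Σ fᵢ·mᵢ = 0.2160 × 125.949 + 0.6961 × 126.984 + 0.0879 × 130.001
= 27.2050 + 88.3936 + 11.4271 = 127.0257 u

127.026 u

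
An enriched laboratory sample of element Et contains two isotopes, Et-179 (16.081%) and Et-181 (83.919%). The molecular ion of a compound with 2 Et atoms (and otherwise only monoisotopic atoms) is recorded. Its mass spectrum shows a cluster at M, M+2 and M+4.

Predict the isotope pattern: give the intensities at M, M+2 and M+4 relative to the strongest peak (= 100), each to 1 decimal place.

The 2 Et atoms are independent, so intensities follow the terms of (0.16081 + 0.83919)^2.
P(M) = 0.16081^2 = 0.025860
P(M+2) = 2 × 0.16081^1 × 0.83919^1 = 0.269900
P(M+4) = 0.83919^2 = 0.704240
The M+4 peak is largest (0.704240); scaling to 100 gives 3.7 : 38.3 : 100.0.

3.7 : 38.3 : 100.0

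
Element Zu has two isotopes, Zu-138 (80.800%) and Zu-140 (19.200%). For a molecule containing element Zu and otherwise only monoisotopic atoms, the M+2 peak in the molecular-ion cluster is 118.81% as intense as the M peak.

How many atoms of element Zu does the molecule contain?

The M+2/M ratio from n Zu atoms is n · q/p = n · 0.19200/0.80800.
n = 1.1881 × 0.80800/0.19200 = 5.00 ≈ 5

5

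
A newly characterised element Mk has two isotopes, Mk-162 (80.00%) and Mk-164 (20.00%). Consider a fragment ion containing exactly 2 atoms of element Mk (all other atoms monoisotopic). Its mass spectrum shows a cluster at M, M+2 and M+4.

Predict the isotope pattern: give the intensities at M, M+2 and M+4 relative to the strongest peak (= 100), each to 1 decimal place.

100.0 : 50.0 : 6.2

Expanding (0.8000 + 0.2000)^2:
P(M) = 0.8000^2 = 0.640000
P(M+2) = 2 × 0.8000^1 × 0.2000^1 = 0.320000
P(M+4) = 0.2000^2 = 0.040000
The M peak is largest (0.640000); scaling to 100 gives 100.0 : 50.0 : 6.2.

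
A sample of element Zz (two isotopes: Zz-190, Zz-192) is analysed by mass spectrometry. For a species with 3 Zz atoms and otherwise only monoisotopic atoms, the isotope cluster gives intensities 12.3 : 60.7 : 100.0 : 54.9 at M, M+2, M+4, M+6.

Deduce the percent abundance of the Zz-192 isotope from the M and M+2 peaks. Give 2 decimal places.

62.19%

Let p = fractional abundance of Zz-190. I(M+2)/I(M) = [C(3,1)·p^2·(1−p)] / p^3 = 3·(1−p)/p = 60.7/12.3 = 4.9350
(1−p)/p = 4.9350/3 = 1.6450  ⇒  p = 1/(1 + 1.6450) = 0.3781
Zz-190: 37.81%, Zz-192: 62.19%.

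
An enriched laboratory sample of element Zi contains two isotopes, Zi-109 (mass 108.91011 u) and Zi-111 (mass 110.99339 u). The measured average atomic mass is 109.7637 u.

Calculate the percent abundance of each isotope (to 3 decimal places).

Let x be the fractional abundance of Zi-109; then Zi-111 has abundance 1 − x.
108.91011·x + 110.99339·(1 − x) = 109.7637
(108.91011 − 110.99339)·x = 109.7637 − 110.99339
x = -1.22969 / -2.08328 = 0.59027 → 59.027% Zi-109, 40.973% Zi-111.

Zi-109: 59.027%, Zi-111: 40.973%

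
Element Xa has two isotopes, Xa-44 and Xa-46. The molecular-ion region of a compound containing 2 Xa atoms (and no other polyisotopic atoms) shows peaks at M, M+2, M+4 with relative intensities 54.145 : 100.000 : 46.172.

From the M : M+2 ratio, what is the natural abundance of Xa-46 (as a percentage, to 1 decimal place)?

Let p = fractional abundance of Xa-44. I(M+2)/I(M) = [C(2,1)·p^1·(1−p)] / p^2 = 2·(1−p)/p = 100.000/54.145 = 1.8469
(1−p)/p = 1.8469/2 = 0.9234  ⇒  p = 1/(1 + 0.9234) = 0.5199
Xa-44: 52.0%, Xa-46: 48.0%.

48.0%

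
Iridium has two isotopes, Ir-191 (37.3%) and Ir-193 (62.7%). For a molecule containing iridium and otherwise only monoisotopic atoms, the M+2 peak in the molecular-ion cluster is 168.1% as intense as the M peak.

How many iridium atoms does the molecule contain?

For n independent Ir atoms, I(M+2)/I(M) = n · (abundance Ir-193) / (abundance Ir-191) = n · 0.627/0.373.
n = 1.681 × 0.373/0.627 = 1.00 ≈ 1

1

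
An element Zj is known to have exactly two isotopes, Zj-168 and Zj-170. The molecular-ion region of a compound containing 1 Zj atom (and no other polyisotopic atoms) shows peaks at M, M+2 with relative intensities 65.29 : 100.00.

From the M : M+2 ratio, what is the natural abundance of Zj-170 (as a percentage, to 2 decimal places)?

60.50%

Write p for the Zj-168 fraction. I(M+2)/I(M) = [C(1,1)·p^0·(1−p)] / p^1 = 1·(1−p)/p = 100.00/65.29 = 1.5316
(1−p)/p = 1.5316/1 = 1.5316  ⇒  p = 1/(1 + 1.5316) = 0.3950
Zj-168: 39.50%, Zj-170: 60.50%.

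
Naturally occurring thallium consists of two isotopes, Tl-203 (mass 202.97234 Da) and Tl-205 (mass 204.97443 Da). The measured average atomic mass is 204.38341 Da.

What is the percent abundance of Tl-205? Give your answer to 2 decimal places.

Writing the weighted mean with unknown fraction x of Tl-203:
202.97234·x + 204.97443·(1 − x) = 204.38341
(202.97234 − 204.97443)·x = 204.38341 − 204.97443
x = -0.59102 / -2.00209 = 0.29520 → 29.52% Tl-203, 70.48% Tl-205.

70.48%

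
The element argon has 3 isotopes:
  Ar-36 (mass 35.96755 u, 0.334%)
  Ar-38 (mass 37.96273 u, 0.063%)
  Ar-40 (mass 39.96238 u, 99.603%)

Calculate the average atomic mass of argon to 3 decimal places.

39.948 u

Weight each isotope mass by its fractional abundance: 0.00334 × 35.96755 + 0.00063 × 37.96273 + 0.99603 × 39.96238
= 0.120132 + 0.023917 + 39.803729 = 39.947778 u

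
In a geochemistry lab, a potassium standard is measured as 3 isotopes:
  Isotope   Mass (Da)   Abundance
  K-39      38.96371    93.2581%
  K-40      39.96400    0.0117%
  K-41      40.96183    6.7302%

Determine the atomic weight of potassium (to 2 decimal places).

39.10 Da

Weight each isotope mass by its fractional abundance: 0.932581 × 38.96371 + 0.000117 × 39.96400 + 0.067302 × 40.96183
= 36.336816 + 0.004676 + 2.756813 = 39.098305 Da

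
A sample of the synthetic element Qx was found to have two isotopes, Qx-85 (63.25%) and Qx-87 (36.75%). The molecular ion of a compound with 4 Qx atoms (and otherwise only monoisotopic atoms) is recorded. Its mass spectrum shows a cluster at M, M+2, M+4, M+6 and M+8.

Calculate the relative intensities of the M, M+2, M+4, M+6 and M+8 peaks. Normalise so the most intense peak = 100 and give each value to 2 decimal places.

Expanding (0.6325 + 0.3675)^4:
P(M) = 0.6325^4 = 0.160045
P(M+2) = 4 × 0.6325^3 × 0.3675^1 = 0.371962
P(M+4) = 6 × 0.6325^2 × 0.3675^2 = 0.324181
P(M+6) = 4 × 0.6325^1 × 0.3675^3 = 0.125572
P(M+8) = 0.3675^4 = 0.018240
The M+2 peak is largest (0.371962); scaling to 100 gives 43.03 : 100.00 : 87.15 : 33.76 : 4.90.

43.03 : 100.00 : 87.15 : 33.76 : 4.90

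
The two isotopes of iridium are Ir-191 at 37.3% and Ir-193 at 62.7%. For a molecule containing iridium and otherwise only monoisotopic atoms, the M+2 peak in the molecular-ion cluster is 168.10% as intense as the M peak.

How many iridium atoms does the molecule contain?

For n independent Ir atoms, I(M+2)/I(M) = n · (abundance Ir-193) / (abundance Ir-191) = n · 0.627/0.373.
n = 1.6810 × 0.373/0.627 = 1.00 ≈ 1

1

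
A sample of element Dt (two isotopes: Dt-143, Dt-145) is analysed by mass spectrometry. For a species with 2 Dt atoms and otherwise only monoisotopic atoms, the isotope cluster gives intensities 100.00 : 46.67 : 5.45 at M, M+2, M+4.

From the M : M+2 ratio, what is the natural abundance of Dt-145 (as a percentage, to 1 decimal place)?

18.9%

Write p for the Dt-143 fraction. I(M+2)/I(M) = [C(2,1)·p^1·(1−p)] / p^2 = 2·(1−p)/p = 46.67/100.00 = 0.4667
(1−p)/p = 0.4667/2 = 0.2334  ⇒  p = 1/(1 + 0.2334) = 0.8108
Dt-143: 81.1%, Dt-145: 18.9%.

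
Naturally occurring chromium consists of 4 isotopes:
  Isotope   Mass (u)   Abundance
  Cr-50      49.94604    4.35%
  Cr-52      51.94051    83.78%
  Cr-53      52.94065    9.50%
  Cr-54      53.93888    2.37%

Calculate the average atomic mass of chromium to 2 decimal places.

Average mass = Σ (abundance × isotope mass) = 0.0435 × 49.94604 + 0.8378 × 51.94051 + 0.0950 × 52.94065 + 0.0237 × 53.93888
= 2.172653 + 43.515759 + 5.029362 + 1.278351 = 51.996125 u

52.00 u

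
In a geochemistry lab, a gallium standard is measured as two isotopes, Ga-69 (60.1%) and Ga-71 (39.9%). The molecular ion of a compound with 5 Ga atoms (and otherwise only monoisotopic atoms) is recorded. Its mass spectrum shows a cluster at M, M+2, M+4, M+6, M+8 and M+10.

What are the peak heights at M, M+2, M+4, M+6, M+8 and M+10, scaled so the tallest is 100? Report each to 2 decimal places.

The 5 Ga atoms are independent, so intensities follow the terms of (0.601 + 0.399)^5.
P(M) = 0.601^5 = 0.078410
P(M+2) = 5 × 0.601^4 × 0.399^1 = 0.260280
P(M+4) = 10 × 0.601^3 × 0.399^2 = 0.345596
P(M+6) = 10 × 0.601^2 × 0.399^3 = 0.229439
P(M+8) = 5 × 0.601^1 × 0.399^4 = 0.076162
P(M+10) = 0.399^5 = 0.010113
The M+4 peak is largest (0.345596); scaling to 100 gives 22.69 : 75.31 : 100.00 : 66.39 : 22.04 : 2.93.

22.69 : 75.31 : 100.00 : 66.39 : 22.04 : 2.93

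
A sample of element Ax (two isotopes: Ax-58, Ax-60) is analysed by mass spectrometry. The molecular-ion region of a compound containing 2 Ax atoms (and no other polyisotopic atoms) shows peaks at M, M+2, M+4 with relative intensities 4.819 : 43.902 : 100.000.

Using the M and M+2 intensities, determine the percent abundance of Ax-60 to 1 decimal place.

82.0%

Write p for the Ax-58 fraction. I(M+2)/I(M) = [C(2,1)·p^1·(1−p)] / p^2 = 2·(1−p)/p = 43.902/4.819 = 9.1102
(1−p)/p = 9.1102/2 = 4.5551  ⇒  p = 1/(1 + 4.5551) = 0.1800
Ax-58: 18.0%, Ax-60: 82.0%.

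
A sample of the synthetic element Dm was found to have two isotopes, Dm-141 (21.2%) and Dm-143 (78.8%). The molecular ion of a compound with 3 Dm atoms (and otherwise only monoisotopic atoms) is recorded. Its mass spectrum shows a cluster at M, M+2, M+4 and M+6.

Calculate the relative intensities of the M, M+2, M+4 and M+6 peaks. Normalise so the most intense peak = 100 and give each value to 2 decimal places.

Each Dm atom is independently Dm-141 (p = 0.212) or Dm-143 (q = 0.788); the cluster is the binomial expansion (p + q)^3.
P(M) = 0.212^3 = 0.009528
P(M+2) = 3 × 0.212^2 × 0.788^1 = 0.106248
P(M+4) = 3 × 0.212^1 × 0.788^2 = 0.394920
P(M+6) = 0.788^3 = 0.489304
The M+6 peak is largest (0.489304); scaling to 100 gives 1.95 : 21.71 : 80.71 : 100.00.

1.95 : 21.71 : 80.71 : 100.00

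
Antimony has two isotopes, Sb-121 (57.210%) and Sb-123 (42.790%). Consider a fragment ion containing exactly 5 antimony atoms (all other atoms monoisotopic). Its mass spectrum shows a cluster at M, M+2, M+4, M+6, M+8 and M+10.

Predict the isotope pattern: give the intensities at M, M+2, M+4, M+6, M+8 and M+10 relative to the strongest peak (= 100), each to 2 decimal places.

The 5 Sb atoms are independent, so intensities follow the terms of (0.57210 + 0.42790)^5.
P(M) = 0.57210^5 = 0.061286
P(M+2) = 5 × 0.57210^4 × 0.42790^1 = 0.229192
P(M+4) = 10 × 0.57210^3 × 0.42790^2 = 0.342847
P(M+6) = 10 × 0.57210^2 × 0.42790^3 = 0.256431
P(M+8) = 5 × 0.57210^1 × 0.42790^4 = 0.095898
P(M+10) = 0.42790^5 = 0.014345
The M+4 peak is largest (0.342847); scaling to 100 gives 17.88 : 66.85 : 100.00 : 74.79 : 27.97 : 4.18.

17.88 : 66.85 : 100.00 : 74.79 : 27.97 : 4.18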